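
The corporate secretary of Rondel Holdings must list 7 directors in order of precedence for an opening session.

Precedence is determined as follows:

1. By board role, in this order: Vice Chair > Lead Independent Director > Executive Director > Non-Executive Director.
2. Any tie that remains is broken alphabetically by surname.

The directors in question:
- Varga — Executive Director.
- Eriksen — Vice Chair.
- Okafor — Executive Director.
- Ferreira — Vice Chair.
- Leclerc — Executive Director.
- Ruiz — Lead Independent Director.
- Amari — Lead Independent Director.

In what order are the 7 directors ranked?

Eriksen, Ferreira, Amari, Ruiz, Leclerc, Okafor, Varga

By board role: Eriksen and Ferreira (Vice Chair); then Amari and Ruiz (Lead Independent Director); then Leclerc, Okafor and Varga (Executive Director).
Among Eriksen and Ferreira, alphabetically by surname: Eriksen before Ferreira.
Among Amari and Ruiz, alphabetically by surname: Amari before Ruiz.
Among Leclerc, Okafor and Varga, alphabetically by surname: Leclerc before Okafor before Varga.
Full order: Eriksen, Ferreira, Amari, Ruiz, Leclerc, Okafor, Varga.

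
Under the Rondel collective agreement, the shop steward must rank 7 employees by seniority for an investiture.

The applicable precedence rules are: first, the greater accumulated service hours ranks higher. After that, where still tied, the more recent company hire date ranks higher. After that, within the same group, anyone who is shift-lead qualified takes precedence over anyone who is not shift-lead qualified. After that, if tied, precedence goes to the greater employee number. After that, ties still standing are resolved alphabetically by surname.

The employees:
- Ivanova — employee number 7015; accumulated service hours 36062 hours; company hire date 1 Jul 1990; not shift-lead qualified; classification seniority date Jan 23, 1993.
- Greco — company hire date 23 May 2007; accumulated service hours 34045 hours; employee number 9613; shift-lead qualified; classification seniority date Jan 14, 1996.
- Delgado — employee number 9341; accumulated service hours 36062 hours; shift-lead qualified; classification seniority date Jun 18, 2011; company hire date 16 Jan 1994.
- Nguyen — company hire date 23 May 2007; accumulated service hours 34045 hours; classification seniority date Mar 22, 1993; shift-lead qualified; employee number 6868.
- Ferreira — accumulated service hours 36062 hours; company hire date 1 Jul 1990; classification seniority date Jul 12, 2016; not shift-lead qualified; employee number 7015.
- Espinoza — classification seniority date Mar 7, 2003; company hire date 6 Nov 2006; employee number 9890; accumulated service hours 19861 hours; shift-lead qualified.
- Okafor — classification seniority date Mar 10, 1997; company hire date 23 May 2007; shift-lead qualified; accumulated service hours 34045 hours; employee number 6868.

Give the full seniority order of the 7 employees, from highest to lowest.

By accumulated service hours (higher first): Delgado, Ferreira and Ivanova (each 36062 hours); then Greco, Nguyen and Okafor (each 34045 hours); then Espinoza (19861 hours).
Among Delgado, Ferreira and Ivanova, by company hire date (later first): Delgado (16 Jan 1994) before Ferreira and Ivanova (1 Jul 1990).
Ferreira and Ivanova are each not shift-lead qualified, so the next rule applies.
Ferreira and Ivanova both have employee number 7015, so the next rule applies.
Among Ferreira and Ivanova, alphabetically by surname: Ferreira before Ivanova.
Greco, Nguyen and Okafor all have company hire date 23 May 2007, so the next rule applies.
Greco, Nguyen and Okafor are each shift-lead qualified, so the next rule applies.
Among Greco, Nguyen and Okafor, by employee number (higher first): Greco (9613) before Nguyen and Okafor (6868).
Among Nguyen and Okafor, alphabetically by surname: Nguyen before Okafor.
Full order: Delgado, Ferreira, Ivanova, Greco, Nguyen, Okafor, Espinoza.

Delgado, Ferreira, Ivanova, Greco, Nguyen, Okafor, Espinoza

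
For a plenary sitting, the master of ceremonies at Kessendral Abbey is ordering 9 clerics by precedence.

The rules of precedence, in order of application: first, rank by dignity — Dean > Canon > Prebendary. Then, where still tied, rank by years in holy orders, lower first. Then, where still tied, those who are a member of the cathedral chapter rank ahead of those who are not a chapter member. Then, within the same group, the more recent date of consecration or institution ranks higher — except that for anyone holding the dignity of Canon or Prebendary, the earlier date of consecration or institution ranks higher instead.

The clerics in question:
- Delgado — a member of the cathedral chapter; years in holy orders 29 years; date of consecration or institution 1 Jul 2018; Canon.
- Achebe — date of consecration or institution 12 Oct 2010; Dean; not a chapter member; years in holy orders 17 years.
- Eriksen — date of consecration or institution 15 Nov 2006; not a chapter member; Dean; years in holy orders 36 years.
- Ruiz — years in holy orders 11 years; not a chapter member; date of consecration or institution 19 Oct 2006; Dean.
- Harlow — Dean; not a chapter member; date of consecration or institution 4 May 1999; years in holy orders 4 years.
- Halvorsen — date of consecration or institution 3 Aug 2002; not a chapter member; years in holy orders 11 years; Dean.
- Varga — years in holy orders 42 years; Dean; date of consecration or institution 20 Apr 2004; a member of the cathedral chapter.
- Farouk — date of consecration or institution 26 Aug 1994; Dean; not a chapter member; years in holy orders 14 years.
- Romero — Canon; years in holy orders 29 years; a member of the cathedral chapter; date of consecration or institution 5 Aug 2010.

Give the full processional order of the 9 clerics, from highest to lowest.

Harlow, Ruiz, Halvorsen, Farouk, Achebe, Eriksen, Varga, Romero, Delgado

By dignity: Harlow, Ruiz, Halvorsen, Farouk, Achebe, Eriksen and Varga (Dean); then Romero and Delgado (Canon).
Among Harlow, Ruiz, Halvorsen, Farouk, Achebe, Eriksen and Varga, by years in holy orders (lower first): Harlow (4 years) before Ruiz and Halvorsen (11 years) before Farouk (14 years) before Achebe (17 years) before Eriksen (36 years) before Varga (42 years).
Ruiz and Halvorsen are each not a chapter member, so the next rule applies.
Among Ruiz and Halvorsen, by date of consecration or institution (later first): Ruiz (19 Oct 2006) before Halvorsen (3 Aug 2002).
Romero and Delgado both have years in holy orders 29 years, so the next rule applies.
Romero and Delgado are each a member of the cathedral chapter, so the next rule applies.
Among Romero and Delgado, by date of consecration or institution (earlier first) (reversed rule for this group): Romero (5 Aug 2010) before Delgado (1 Jul 2018).
Full order: Harlow, Ruiz, Halvorsen, Farouk, Achebe, Eriksen, Varga, Romero, Delgado.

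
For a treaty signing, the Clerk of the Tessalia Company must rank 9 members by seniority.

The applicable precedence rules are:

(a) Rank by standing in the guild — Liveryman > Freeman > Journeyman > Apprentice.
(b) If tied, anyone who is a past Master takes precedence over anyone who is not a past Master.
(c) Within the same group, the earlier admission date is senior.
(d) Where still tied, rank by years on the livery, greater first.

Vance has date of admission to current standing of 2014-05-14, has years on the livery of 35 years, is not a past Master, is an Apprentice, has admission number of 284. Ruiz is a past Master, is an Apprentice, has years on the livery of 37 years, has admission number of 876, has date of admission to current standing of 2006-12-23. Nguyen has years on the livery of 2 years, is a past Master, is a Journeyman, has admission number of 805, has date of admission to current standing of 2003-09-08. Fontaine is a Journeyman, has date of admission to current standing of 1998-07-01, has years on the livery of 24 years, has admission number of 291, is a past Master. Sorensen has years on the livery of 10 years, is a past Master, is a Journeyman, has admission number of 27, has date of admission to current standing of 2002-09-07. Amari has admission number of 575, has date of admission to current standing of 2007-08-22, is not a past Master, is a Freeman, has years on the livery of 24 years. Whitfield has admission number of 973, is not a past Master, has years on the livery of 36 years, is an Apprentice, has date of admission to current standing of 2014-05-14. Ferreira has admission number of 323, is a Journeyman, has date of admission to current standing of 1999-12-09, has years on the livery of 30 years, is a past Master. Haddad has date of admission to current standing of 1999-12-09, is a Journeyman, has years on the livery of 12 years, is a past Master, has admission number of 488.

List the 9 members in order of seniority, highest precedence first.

By standing in the guild: Amari (Freeman); then Fontaine, Ferreira, Haddad, Sorensen and Nguyen (Journeyman); then Ruiz, Whitfield and Vance (Apprentice).
Fontaine, Ferreira, Haddad, Sorensen and Nguyen are each a past Master, so the next rule applies.
Among Fontaine, Ferreira, Haddad, Sorensen and Nguyen, by date of admission to current standing (earlier first): Fontaine (1998-07-01) before Ferreira and Haddad (1999-12-09) before Sorensen (2002-09-07) before Nguyen (2003-09-08).
Among Ferreira and Haddad, by years on the livery (higher first): Ferreira (30 years) before Haddad (12 years).
Among Ruiz, Whitfield and Vance, a past Master before not a past Master: Ruiz (a past Master) before Whitfield and Vance (not a past Master).
Whitfield and Vance both have date of admission to current standing 2014-05-14, so the next rule applies.
Among Whitfield and Vance, by years on the livery (higher first): Whitfield (36 years) before Vance (35 years).
Full order: Amari, Fontaine, Ferreira, Haddad, Sorensen, Nguyen, Ruiz, Whitfield, Vance.

Amari, Fontaine, Ferreira, Haddad, Sorensen, Nguyen, Ruiz, Whitfield, Vance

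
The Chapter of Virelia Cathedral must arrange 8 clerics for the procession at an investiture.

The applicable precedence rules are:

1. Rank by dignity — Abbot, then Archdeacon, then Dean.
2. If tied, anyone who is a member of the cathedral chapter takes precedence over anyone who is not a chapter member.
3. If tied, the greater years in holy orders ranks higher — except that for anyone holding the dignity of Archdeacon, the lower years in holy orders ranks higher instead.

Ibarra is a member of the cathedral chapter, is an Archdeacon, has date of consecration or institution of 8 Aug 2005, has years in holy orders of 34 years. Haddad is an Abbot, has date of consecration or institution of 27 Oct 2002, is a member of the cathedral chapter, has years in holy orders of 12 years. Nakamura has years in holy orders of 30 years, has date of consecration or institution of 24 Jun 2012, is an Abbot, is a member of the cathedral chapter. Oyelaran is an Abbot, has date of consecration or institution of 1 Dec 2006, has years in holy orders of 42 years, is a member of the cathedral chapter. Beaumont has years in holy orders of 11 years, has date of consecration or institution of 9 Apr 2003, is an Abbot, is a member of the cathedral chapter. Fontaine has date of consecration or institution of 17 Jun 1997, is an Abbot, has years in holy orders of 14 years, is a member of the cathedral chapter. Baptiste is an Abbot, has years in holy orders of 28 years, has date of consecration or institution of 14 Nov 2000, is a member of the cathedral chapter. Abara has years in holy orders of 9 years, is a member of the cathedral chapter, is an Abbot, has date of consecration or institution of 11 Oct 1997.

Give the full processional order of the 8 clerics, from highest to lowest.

Oyelaran, Nakamura, Baptiste, Fontaine, Haddad, Beaumont, Abara, Ibarra

By dignity: Oyelaran, Nakamura, Baptiste, Fontaine, Haddad, Beaumont and Abara (Abbot); then Ibarra (Archdeacon).
Oyelaran, Nakamura, Baptiste, Fontaine, Haddad, Beaumont and Abara are each a member of the cathedral chapter, so the next rule applies.
Among Oyelaran, Nakamura, Baptiste, Fontaine, Haddad, Beaumont and Abara, by years in holy orders (higher first): Oyelaran (42 years) before Nakamura (30 years) before Baptiste (28 years) before Fontaine (14 years) before Haddad (12 years) before Beaumont (11 years) before Abara (9 years).
Full order: Oyelaran, Nakamura, Baptiste, Fontaine, Haddad, Beaumont, Abara, Ibarra.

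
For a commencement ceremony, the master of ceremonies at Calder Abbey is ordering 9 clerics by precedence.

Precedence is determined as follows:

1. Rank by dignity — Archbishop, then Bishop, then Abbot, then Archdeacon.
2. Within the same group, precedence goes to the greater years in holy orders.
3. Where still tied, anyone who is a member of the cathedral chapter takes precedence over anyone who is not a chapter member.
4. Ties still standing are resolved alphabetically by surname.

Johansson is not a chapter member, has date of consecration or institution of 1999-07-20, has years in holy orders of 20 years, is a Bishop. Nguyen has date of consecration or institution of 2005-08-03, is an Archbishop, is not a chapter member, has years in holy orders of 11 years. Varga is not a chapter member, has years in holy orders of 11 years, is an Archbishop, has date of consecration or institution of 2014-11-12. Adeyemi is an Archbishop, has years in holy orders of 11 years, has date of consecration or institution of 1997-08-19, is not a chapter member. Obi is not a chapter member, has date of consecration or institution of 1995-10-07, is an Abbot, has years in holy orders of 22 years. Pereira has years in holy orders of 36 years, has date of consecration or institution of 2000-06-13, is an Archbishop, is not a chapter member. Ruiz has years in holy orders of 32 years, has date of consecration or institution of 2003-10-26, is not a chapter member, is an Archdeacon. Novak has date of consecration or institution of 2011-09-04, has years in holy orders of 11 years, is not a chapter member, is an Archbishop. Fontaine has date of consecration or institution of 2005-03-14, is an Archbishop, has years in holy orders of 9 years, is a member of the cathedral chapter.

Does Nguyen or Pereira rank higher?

By dignity: Pereira, Adeyemi, Nguyen, Novak, Varga and Fontaine (Archbishop); then Johansson (Bishop); then Obi (Abbot); then Ruiz (Archdeacon).
Among Pereira, Adeyemi, Nguyen, Novak, Varga and Fontaine, by years in holy orders (higher first): Pereira (36 years) before Adeyemi, Nguyen, Novak and Varga (11 years) before Fontaine (9 years).
Adeyemi, Nguyen, Novak and Varga are each not a chapter member, so the next rule applies.
Among Adeyemi, Nguyen, Novak and Varga, alphabetically by surname: Adeyemi before Nguyen before Novak before Varga.
So Pereira takes precedence.

Pereira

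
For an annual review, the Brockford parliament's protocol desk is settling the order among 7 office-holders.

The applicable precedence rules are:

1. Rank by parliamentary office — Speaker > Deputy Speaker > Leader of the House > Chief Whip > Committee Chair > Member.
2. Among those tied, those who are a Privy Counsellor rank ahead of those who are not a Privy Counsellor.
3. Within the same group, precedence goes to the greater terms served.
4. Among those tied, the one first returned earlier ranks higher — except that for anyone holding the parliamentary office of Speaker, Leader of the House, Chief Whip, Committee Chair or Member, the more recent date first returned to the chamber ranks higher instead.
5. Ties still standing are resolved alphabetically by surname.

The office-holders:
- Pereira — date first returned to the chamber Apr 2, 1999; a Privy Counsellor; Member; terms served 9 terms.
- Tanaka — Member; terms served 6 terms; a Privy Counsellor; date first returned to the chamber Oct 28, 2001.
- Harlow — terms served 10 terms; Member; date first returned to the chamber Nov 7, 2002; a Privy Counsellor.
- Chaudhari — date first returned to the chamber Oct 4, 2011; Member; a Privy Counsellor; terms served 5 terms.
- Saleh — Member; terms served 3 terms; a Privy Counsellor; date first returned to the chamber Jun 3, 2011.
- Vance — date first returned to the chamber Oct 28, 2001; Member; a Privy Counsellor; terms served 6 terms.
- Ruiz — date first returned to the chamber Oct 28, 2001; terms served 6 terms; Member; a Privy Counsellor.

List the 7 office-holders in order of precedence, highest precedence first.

By parliamentary office: Harlow, Pereira, Ruiz, Tanaka, Vance, Chaudhari and Saleh (Member).
Harlow, Pereira, Ruiz, Tanaka, Vance, Chaudhari and Saleh are each a Privy Counsellor, so the next rule applies.
Among Harlow, Pereira, Ruiz, Tanaka, Vance, Chaudhari and Saleh, by terms served (higher first): Harlow (10 terms) before Pereira (9 terms) before Ruiz, Tanaka and Vance (6 terms) before Chaudhari (5 terms) before Saleh (3 terms).
Ruiz, Tanaka and Vance all have date first returned to the chamber Oct 28, 2001, so the next rule applies.
Among Ruiz, Tanaka and Vance, alphabetically by surname: Ruiz before Tanaka before Vance.
Full order: Harlow, Pereira, Ruiz, Tanaka, Vance, Chaudhari, Saleh.

Harlow, Pereira, Ruiz, Tanaka, Vance, Chaudhari, Saleh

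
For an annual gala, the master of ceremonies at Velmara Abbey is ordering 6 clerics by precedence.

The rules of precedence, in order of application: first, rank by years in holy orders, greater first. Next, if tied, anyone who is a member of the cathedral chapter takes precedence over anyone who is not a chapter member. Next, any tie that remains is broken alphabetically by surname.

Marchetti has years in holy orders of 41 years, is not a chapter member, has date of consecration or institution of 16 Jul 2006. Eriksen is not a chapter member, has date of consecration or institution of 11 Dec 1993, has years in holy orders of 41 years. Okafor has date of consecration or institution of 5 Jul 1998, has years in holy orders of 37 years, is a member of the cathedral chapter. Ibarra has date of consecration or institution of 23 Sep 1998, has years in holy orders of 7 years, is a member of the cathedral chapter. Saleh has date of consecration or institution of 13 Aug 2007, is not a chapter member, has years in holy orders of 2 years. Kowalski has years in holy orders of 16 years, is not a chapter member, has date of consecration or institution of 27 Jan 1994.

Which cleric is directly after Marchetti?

By years in holy orders (higher first): Eriksen and Marchetti (both 41 years); then Okafor (37 years); then Kowalski (16 years); then Ibarra (7 years); then Saleh (2 years).
Eriksen and Marchetti are each not a chapter member, so the next rule applies.
Among Eriksen and Marchetti, alphabetically by surname: Eriksen before Marchetti.
Order: Eriksen, Marchetti, Okafor, Kowalski, Ibarra, Saleh.

Okafor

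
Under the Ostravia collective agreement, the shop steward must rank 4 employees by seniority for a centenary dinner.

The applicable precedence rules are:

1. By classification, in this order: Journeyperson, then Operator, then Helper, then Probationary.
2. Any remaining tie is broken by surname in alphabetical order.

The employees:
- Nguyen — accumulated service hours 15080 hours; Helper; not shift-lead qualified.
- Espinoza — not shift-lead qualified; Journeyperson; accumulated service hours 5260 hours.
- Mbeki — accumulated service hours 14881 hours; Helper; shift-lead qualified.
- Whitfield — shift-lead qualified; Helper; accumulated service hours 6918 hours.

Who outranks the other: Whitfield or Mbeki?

By classification: Espinoza (Journeyperson); then Mbeki, Nguyen and Whitfield (Helper).
Among Mbeki, Nguyen and Whitfield, alphabetically by surname: Mbeki before Nguyen before Whitfield.
So Mbeki takes precedence.

Mbeki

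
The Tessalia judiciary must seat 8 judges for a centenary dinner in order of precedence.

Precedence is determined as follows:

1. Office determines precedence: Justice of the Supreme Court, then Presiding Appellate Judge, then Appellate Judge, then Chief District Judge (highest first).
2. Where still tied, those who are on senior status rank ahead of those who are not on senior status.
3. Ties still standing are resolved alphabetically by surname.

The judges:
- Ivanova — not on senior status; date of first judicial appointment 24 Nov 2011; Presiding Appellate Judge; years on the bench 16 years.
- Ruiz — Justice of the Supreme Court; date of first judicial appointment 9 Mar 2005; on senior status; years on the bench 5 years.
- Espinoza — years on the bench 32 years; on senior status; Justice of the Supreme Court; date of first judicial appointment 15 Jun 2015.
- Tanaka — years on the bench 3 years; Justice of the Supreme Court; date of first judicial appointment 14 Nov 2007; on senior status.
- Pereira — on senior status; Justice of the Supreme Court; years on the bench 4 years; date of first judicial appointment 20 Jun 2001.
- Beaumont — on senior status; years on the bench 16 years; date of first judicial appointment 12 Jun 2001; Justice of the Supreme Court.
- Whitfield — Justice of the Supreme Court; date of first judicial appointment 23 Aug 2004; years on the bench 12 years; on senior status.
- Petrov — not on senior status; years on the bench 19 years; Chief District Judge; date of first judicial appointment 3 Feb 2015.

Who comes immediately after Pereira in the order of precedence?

Ruiz

By office: Beaumont, Espinoza, Pereira, Ruiz, Tanaka and Whitfield (Justice of the Supreme Court); then Ivanova (Presiding Appellate Judge); then Petrov (Chief District Judge).
Beaumont, Espinoza, Pereira, Ruiz, Tanaka and Whitfield are each on senior status, so the next rule applies.
Among Beaumont, Espinoza, Pereira, Ruiz, Tanaka and Whitfield, alphabetically by surname: Beaumont before Espinoza before Pereira before Ruiz before Tanaka before Whitfield.
Order: Beaumont, Espinoza, Pereira, Ruiz, Tanaka, Whitfield, Ivanova, Petrov.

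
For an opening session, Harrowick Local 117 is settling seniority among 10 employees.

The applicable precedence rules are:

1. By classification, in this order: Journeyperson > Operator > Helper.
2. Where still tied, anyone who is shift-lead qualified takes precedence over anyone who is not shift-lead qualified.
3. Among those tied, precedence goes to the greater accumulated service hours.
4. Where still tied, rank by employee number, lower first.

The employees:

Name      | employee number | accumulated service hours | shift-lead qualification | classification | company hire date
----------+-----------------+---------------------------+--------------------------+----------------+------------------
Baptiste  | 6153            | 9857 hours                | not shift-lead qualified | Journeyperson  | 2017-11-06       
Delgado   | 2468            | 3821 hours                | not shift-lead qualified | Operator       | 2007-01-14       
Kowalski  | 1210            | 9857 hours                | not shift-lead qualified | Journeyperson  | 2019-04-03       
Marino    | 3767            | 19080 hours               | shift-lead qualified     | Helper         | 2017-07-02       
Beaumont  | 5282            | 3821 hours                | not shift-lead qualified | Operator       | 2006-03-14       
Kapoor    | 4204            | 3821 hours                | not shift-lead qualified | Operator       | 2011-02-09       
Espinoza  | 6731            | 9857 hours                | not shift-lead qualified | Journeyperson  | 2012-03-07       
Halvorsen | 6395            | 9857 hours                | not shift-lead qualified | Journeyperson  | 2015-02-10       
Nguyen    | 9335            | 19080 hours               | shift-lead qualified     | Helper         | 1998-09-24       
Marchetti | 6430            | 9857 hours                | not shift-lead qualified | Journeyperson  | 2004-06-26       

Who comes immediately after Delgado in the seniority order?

By classification: Kowalski, Baptiste, Halvorsen, Marchetti and Espinoza (Journeyperson); then Delgado, Kapoor and Beaumont (Operator); then Marino and Nguyen (Helper).
Kowalski, Baptiste, Halvorsen, Marchetti and Espinoza are each not shift-lead qualified, so the next rule applies.
Kowalski, Baptiste, Halvorsen, Marchetti and Espinoza all have accumulated service hours 9857 hours, so the next rule applies.
Among Kowalski, Baptiste, Halvorsen, Marchetti and Espinoza, by employee number (lower first): Kowalski (1210) before Baptiste (6153) before Halvorsen (6395) before Marchetti (6430) before Espinoza (6731).
Delgado, Kapoor and Beaumont are each not shift-lead qualified, so the next rule applies.
Delgado, Kapoor and Beaumont all have accumulated service hours 3821 hours, so the next rule applies.
Among Delgado, Kapoor and Beaumont, by employee number (lower first): Delgado (2468) before Kapoor (4204) before Beaumont (5282).
Marino and Nguyen are each shift-lead qualified, so the next rule applies.
Marino and Nguyen both have accumulated service hours 19080 hours, so the next rule applies.
Among Marino and Nguyen, by employee number (lower first): Marino (3767) before Nguyen (9335).
Order: Kowalski, Baptiste, Halvorsen, Marchetti, Espinoza, Delgado, Kapoor, Beaumont, Marino, Nguyen.

Kapoor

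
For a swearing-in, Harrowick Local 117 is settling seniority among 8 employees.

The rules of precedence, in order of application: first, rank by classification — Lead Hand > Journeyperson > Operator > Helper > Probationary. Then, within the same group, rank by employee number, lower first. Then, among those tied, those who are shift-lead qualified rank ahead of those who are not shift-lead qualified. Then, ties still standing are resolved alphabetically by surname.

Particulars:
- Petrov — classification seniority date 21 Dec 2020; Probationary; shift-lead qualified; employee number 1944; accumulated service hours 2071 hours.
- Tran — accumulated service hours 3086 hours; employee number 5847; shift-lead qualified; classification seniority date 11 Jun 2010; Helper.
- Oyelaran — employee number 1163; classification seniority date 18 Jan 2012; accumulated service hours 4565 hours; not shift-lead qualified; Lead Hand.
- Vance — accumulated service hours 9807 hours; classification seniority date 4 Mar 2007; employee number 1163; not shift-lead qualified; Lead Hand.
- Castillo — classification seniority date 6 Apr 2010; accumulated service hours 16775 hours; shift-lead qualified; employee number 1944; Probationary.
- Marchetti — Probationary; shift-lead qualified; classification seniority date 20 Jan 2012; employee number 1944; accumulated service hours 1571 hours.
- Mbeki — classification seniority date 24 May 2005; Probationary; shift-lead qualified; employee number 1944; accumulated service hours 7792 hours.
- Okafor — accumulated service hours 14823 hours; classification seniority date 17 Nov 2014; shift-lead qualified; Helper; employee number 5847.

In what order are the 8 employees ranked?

Oyelaran, Vance, Okafor, Tran, Castillo, Marchetti, Mbeki, Petrov

By classification: Oyelaran and Vance (Lead Hand); then Okafor and Tran (Helper); then Castillo, Marchetti, Mbeki and Petrov (Probationary).
Oyelaran and Vance both have employee number 1163, so the next rule applies.
Oyelaran and Vance are each not shift-lead qualified, so the next rule applies.
Among Oyelaran and Vance, alphabetically by surname: Oyelaran before Vance.
Okafor and Tran both have employee number 5847, so the next rule applies.
Okafor and Tran are each shift-lead qualified, so the next rule applies.
Among Okafor and Tran, alphabetically by surname: Okafor before Tran.
Castillo, Marchetti, Mbeki and Petrov all have employee number 1944, so the next rule applies.
Castillo, Marchetti, Mbeki and Petrov are each shift-lead qualified, so the next rule applies.
Among Castillo, Marchetti, Mbeki and Petrov, alphabetically by surname: Castillo before Marchetti before Mbeki before Petrov.
Full order: Oyelaran, Vance, Okafor, Tran, Castillo, Marchetti, Mbeki, Petrov.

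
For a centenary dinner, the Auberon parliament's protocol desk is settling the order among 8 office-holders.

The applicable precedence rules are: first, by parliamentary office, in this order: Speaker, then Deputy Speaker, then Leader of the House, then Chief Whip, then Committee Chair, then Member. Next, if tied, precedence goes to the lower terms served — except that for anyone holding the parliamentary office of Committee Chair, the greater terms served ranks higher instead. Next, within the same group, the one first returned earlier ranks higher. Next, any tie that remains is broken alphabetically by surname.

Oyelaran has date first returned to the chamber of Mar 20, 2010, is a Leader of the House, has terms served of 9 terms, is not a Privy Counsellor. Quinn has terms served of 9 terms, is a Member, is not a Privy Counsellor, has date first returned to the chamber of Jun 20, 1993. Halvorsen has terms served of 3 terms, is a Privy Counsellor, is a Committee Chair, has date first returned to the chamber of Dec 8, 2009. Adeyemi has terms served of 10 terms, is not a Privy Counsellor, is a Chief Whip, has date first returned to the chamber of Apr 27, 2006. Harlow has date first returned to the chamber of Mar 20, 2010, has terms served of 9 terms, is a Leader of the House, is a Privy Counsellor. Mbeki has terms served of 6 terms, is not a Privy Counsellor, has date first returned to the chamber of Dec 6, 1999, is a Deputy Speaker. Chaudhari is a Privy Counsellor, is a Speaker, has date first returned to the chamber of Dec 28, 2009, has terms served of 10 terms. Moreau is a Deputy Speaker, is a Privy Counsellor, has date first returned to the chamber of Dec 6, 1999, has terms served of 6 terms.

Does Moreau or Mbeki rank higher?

By parliamentary office: Chaudhari (Speaker); then Mbeki and Moreau (Deputy Speaker); then Harlow and Oyelaran (Leader of the House); then Adeyemi (Chief Whip); then Halvorsen (Committee Chair); then Quinn (Member).
Mbeki and Moreau both have terms served 6 terms, so the next rule applies.
Mbeki and Moreau both have date first returned to the chamber Dec 6, 1999, so the next rule applies.
Among Mbeki and Moreau, alphabetically by surname: Mbeki before Moreau.
Harlow and Oyelaran both have terms served 9 terms, so the next rule applies.
Harlow and Oyelaran both have date first returned to the chamber Mar 20, 2010, so the next rule applies.
Among Harlow and Oyelaran, alphabetically by surname: Harlow before Oyelaran.
So Mbeki takes precedence.

Mbeki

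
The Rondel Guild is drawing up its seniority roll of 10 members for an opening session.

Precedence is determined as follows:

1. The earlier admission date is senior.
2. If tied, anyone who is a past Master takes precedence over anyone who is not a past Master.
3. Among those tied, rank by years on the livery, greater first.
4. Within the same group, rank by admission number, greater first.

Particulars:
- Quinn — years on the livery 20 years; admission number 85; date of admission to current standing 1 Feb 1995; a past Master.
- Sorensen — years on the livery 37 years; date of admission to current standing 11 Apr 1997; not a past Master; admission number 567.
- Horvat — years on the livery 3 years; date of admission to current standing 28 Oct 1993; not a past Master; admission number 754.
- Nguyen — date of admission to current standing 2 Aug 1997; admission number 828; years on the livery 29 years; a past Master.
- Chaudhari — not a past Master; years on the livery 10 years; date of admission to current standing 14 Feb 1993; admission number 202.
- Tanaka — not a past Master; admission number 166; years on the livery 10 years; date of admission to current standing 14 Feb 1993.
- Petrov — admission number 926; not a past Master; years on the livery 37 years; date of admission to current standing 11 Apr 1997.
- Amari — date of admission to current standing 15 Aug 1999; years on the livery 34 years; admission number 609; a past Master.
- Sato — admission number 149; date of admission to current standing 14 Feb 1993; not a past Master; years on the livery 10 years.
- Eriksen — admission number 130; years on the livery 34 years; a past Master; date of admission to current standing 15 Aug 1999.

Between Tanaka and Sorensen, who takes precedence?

By date of admission to current standing (earlier first): Chaudhari, Tanaka and Sato (each 14 Feb 1993); then Horvat (28 Oct 1993); then Quinn (1 Feb 1995); then Petrov and Sorensen (both 11 Apr 1997); then Nguyen (2 Aug 1997); then Amari and Eriksen (both 15 Aug 1999).
Chaudhari, Tanaka and Sato are each not a past Master, so the next rule applies.
Chaudhari, Tanaka and Sato all have years on the livery 10 years, so the next rule applies.
Among Chaudhari, Tanaka and Sato, by admission number (higher first): Chaudhari (202) before Tanaka (166) before Sato (149).
Petrov and Sorensen are each not a past Master, so the next rule applies.
Petrov and Sorensen both have years on the livery 37 years, so the next rule applies.
Among Petrov and Sorensen, by admission number (higher first): Petrov (926) before Sorensen (567).
Amari and Eriksen are each a past Master, so the next rule applies.
Amari and Eriksen both have years on the livery 34 years, so the next rule applies.
Among Amari and Eriksen, by admission number (higher first): Amari (609) before Eriksen (130).
So Tanaka takes precedence.

Tanaka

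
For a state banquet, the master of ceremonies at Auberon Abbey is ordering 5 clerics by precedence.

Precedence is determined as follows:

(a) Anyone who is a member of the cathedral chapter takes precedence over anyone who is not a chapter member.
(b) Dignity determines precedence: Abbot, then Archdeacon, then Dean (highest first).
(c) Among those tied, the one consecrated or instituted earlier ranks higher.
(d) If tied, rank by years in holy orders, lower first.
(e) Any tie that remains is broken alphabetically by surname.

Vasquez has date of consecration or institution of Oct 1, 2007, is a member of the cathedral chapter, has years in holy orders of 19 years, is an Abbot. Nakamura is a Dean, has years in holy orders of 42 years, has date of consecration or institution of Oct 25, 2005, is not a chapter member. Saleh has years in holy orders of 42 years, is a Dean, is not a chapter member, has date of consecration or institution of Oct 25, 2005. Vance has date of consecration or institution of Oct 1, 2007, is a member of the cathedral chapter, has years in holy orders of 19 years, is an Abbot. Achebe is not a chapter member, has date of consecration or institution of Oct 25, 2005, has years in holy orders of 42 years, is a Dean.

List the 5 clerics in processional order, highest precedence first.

By the first rule: Vance and Vasquez (both a member of the cathedral chapter); then Achebe, Nakamura and Saleh (each not a chapter member).
Vance and Vasquez are each Abbot, so the next rule applies.
Vance and Vasquez both have date of consecration or institution Oct 1, 2007, so the next rule applies.
Vance and Vasquez both have years in holy orders 19 years, so the next rule applies.
Among Vance and Vasquez, alphabetically by surname: Vance before Vasquez.
Achebe, Nakamura and Saleh are each Dean, so the next rule applies.
Achebe, Nakamura and Saleh all have date of consecration or institution Oct 25, 2005, so the next rule applies.
Achebe, Nakamura and Saleh all have years in holy orders 42 years, so the next rule applies.
Among Achebe, Nakamura and Saleh, alphabetically by surname: Achebe before Nakamura before Saleh.
Full order: Vance, Vasquez, Achebe, Nakamura, Saleh.

Vance, Vasquez, Achebe, Nakamura, Saleh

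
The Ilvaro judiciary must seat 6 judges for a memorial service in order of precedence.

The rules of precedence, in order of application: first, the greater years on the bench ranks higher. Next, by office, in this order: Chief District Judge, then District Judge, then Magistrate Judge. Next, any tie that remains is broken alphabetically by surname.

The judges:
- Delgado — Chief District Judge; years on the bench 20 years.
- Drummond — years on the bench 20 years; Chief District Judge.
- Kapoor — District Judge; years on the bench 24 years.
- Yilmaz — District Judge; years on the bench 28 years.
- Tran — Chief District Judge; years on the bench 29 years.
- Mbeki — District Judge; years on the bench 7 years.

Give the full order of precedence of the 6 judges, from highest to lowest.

Tran, Yilmaz, Kapoor, Delgado, Drummond, Mbeki

By years on the bench (higher first): Tran (29 years); then Yilmaz (28 years); then Kapoor (24 years); then Delgado and Drummond (both 20 years); then Mbeki (7 years).
Delgado and Drummond are each Chief District Judge, so the next rule applies.
Among Delgado and Drummond, alphabetically by surname: Delgado before Drummond.
Full order: Tran, Yilmaz, Kapoor, Delgado, Drummond, Mbeki.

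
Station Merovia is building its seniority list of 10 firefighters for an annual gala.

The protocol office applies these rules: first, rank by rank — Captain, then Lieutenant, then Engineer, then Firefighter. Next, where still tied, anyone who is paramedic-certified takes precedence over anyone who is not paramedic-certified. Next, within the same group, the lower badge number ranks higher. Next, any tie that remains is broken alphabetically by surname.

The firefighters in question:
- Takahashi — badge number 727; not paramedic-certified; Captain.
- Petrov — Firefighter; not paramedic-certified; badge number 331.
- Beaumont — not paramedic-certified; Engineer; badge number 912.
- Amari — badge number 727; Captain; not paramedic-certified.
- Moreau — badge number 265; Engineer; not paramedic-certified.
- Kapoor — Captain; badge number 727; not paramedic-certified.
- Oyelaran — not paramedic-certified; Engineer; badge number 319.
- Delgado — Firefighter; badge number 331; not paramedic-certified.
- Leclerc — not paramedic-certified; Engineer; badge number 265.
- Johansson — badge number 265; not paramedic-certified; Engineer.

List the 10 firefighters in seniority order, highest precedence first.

By rank: Amari, Kapoor and Takahashi (Captain); then Johansson, Leclerc, Moreau, Oyelaran and Beaumont (Engineer); then Delgado and Petrov (Firefighter).
Amari, Kapoor and Takahashi are each not paramedic-certified, so the next rule applies.
Amari, Kapoor and Takahashi all have badge number 727, so the next rule applies.
Among Amari, Kapoor and Takahashi, alphabetically by surname: Amari before Kapoor before Takahashi.
Johansson, Leclerc, Moreau, Oyelaran and Beaumont are each not paramedic-certified, so the next rule applies.
Among Johansson, Leclerc, Moreau, Oyelaran and Beaumont, by badge number (lower first): Johansson, Leclerc and Moreau (265) before Oyelaran (319) before Beaumont (912).
Among Johansson, Leclerc and Moreau, alphabetically by surname: Johansson before Leclerc before Moreau.
Delgado and Petrov are each not paramedic-certified, so the next rule applies.
Delgado and Petrov both have badge number 331, so the next rule applies.
Among Delgado and Petrov, alphabetically by surname: Delgado before Petrov.
Full order: Amari, Kapoor, Takahashi, Johansson, Leclerc, Moreau, Oyelaran, Beaumont, Delgado, Petrov.

Amari, Kapoor, Takahashi, Johansson, Leclerc, Moreau, Oyelaran, Beaumont, Delgado, Petrov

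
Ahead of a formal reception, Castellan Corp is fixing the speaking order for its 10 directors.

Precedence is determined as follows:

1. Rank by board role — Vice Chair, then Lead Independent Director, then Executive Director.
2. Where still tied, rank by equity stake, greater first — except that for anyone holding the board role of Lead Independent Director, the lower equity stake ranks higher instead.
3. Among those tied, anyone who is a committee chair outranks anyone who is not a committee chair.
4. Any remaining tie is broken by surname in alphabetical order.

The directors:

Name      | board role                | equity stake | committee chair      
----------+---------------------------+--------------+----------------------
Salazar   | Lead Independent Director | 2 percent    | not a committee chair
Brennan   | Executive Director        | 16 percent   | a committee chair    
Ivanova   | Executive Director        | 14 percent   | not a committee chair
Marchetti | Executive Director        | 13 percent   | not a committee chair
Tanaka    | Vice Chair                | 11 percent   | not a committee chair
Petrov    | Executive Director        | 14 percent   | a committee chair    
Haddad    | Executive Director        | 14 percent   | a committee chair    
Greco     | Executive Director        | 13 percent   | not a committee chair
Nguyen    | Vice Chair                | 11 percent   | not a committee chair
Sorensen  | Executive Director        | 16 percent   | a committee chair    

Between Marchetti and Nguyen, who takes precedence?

Nguyen

By board role: Nguyen and Tanaka (Vice Chair); then Salazar (Lead Independent Director); then Brennan, Sorensen, Haddad, Petrov, Ivanova, Greco and Marchetti (Executive Director).
Nguyen and Tanaka both have equity stake 11 percent, so the next rule applies.
Nguyen and Tanaka are each not a committee chair, so the next rule applies.
Among Nguyen and Tanaka, alphabetically by surname: Nguyen before Tanaka.
Among Brennan, Sorensen, Haddad, Petrov, Ivanova, Greco and Marchetti, by equity stake (higher first): Brennan and Sorensen (16 percent) before Haddad, Petrov and Ivanova (14 percent) before Greco and Marchetti (13 percent).
Brennan and Sorensen are each a committee chair, so the next rule applies.
Among Brennan and Sorensen, alphabetically by surname: Brennan before Sorensen.
Among Haddad, Petrov and Ivanova, a committee chair before not a committee chair: Haddad and Petrov (a committee chair) before Ivanova (not a committee chair).
Among Haddad and Petrov, alphabetically by surname: Haddad before Petrov.
Greco and Marchetti are each not a committee chair, so the next rule applies.
Among Greco and Marchetti, alphabetically by surname: Greco before Marchetti.
So Nguyen takes precedence.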